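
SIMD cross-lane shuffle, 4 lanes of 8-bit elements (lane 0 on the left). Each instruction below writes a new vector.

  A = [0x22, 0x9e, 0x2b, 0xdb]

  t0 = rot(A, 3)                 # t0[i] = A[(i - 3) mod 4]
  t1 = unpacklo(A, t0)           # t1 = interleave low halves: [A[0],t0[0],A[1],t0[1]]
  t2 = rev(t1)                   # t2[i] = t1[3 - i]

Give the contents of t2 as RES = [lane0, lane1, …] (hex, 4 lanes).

RES = [0x2b, 0x9e, 0x9e, 0x22]

t0 = [0x9e, 0x2b, 0xdb, 0x22]
t1 = [0x22, 0x9e, 0x9e, 0x2b]
t2 = [0x2b, 0x9e, 0x9e, 0x22]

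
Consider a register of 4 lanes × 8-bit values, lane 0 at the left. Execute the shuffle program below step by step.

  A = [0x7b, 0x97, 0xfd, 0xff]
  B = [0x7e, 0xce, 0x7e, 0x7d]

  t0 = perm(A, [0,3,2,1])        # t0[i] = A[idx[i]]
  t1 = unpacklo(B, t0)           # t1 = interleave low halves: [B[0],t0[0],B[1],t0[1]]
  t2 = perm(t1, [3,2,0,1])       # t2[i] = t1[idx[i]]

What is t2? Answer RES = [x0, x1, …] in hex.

  t0: 7b ff fd 97
  t1: 7e 7b ce ff
  t2: ff ce 7e 7b

RES = [ 0xff  0xce  0x7e  0x7b ]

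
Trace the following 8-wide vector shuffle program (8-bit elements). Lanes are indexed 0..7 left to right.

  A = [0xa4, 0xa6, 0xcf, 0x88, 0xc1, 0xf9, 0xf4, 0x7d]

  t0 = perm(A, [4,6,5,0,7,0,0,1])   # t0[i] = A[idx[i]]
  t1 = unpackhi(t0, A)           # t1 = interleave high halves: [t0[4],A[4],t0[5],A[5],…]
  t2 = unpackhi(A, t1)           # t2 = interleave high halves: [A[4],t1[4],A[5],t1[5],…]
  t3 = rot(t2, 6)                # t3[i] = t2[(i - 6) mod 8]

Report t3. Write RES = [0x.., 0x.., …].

RES = [0xf9, 0xf4, 0xf4, 0xa6, 0x7d, 0x7d, 0xc1, 0xa4]

→ t0 |c1|f4|f9|a4|7d|a4|a4|a6|
→ t1 |7d|c1|a4|f9|a4|f4|a6|7d|
→ t2 |c1|a4|f9|f4|f4|a6|7d|7d|
→ t3 |f9|f4|f4|a6|7d|7d|c1|a4|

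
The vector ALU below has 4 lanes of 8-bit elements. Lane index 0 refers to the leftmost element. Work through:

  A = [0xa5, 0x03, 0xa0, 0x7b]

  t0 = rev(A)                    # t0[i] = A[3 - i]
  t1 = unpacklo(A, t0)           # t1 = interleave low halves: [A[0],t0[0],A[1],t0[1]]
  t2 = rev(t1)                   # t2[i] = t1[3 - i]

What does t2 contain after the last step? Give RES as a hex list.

RES = [ 0xa0  0x03  0x7b  0xa5 ]

  t0: 7b a0 03 a5
  t1: a5 7b 03 a0
  t2: a0 03 7b a5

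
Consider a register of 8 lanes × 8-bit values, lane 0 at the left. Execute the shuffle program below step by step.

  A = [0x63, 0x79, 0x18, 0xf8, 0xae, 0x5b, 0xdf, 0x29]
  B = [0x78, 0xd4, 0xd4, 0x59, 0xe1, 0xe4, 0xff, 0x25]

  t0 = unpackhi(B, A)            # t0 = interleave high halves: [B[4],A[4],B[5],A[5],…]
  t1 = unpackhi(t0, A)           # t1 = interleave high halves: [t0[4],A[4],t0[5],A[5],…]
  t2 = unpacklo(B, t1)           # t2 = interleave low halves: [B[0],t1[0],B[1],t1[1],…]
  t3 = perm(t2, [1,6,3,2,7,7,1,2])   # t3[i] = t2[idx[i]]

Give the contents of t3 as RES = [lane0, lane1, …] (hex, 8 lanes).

RES = [ 0xff  0x59  0xae  0xd4  0x5b  0x5b  0xff  0xd4 ]

→ t0 |e1|ae|e4|5b|ff|df|25|29|
→ t1 |ff|ae|df|5b|25|df|29|29|
→ t2 |78|ff|d4|ae|d4|df|59|5b|
→ t3 |ff|59|ae|d4|5b|5b|ff|d4|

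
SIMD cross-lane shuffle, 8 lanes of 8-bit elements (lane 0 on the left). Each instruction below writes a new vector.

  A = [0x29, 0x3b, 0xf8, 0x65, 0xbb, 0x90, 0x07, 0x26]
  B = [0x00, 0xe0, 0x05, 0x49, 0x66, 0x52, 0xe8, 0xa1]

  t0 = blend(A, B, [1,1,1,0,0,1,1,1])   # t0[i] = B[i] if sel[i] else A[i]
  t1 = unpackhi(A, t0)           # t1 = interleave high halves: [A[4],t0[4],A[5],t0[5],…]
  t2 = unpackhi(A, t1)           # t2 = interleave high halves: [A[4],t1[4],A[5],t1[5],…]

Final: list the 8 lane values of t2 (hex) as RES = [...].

t0 = [0x00, 0xe0, 0x05, 0x65, 0xbb, 0x52, 0xe8, 0xa1]
t1 = [0xbb, 0xbb, 0x90, 0x52, 0x07, 0xe8, 0x26, 0xa1]
t2 = [0xbb, 0x07, 0x90, 0xe8, 0x07, 0x26, 0x26, 0xa1]

RES = [ 0xbb  0x07  0x90  0xe8  0x07  0x26  0x26  0xa1 ]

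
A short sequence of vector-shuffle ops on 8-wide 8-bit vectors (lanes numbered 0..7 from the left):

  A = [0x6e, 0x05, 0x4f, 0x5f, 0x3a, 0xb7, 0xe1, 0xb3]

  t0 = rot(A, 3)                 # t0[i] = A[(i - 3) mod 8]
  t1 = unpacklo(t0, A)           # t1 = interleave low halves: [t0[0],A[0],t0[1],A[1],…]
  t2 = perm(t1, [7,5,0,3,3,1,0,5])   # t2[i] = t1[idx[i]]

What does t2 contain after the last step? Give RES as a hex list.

RES = [0x5f, 0x4f, 0xb7, 0x05, 0x05, 0x6e, 0xb7, 0x4f]

→ t0 |b7|e1|b3|6e|05|4f|5f|3a|
→ t1 |b7|6e|e1|05|b3|4f|6e|5f|
→ t2 |5f|4f|b7|05|05|6e|b7|4f|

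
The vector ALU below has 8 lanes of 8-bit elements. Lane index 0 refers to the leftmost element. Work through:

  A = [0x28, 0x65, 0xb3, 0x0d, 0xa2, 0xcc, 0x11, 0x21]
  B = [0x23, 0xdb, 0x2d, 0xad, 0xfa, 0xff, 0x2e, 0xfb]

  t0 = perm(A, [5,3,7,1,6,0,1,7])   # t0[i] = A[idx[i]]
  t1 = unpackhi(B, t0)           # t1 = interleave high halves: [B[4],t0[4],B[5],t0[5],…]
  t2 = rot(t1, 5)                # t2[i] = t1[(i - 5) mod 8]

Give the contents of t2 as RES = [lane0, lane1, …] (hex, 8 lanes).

  t0: cc 0d 21 65 11 28 65 21
  t1: fa 11 ff 28 2e 65 fb 21
  t2: 28 2e 65 fb 21 fa 11 ff

RES = [ 0x28  0x2e  0x65  0xfb  0x21  0xfa  0x11  0xff ]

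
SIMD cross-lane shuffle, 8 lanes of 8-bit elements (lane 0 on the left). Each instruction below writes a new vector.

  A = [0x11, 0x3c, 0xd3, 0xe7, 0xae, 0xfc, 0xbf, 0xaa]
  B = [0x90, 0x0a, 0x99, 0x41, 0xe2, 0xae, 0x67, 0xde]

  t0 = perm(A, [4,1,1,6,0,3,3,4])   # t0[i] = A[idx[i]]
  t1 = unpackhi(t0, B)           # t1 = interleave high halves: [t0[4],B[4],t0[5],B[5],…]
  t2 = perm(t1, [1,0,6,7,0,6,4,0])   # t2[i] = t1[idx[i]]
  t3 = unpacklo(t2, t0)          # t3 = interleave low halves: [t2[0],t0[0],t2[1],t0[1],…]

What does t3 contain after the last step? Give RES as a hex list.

RES = [ 0xe2  0xae  0x11  0x3c  0xae  0x3c  0xde  0xbf ]

t0 = [0xae, 0x3c, 0x3c, 0xbf, 0x11, 0xe7, 0xe7, 0xae]
t1 = [0x11, 0xe2, 0xe7, 0xae, 0xe7, 0x67, 0xae, 0xde]
t2 = [0xe2, 0x11, 0xae, 0xde, 0x11, 0xae, 0xe7, 0x11]
t3 = [0xe2, 0xae, 0x11, 0x3c, 0xae, 0x3c, 0xde, 0xbf]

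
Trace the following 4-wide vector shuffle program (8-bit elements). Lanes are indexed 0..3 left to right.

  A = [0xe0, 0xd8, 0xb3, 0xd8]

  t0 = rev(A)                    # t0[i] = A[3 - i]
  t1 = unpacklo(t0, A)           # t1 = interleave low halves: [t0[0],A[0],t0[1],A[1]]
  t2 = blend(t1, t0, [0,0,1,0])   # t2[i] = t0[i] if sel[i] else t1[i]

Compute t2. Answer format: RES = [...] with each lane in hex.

RES = [0xd8, 0xe0, 0xd8, 0xd8]

  t0: d8 b3 d8 e0
  t1: d8 e0 b3 d8
  t2: d8 e0 d8 d8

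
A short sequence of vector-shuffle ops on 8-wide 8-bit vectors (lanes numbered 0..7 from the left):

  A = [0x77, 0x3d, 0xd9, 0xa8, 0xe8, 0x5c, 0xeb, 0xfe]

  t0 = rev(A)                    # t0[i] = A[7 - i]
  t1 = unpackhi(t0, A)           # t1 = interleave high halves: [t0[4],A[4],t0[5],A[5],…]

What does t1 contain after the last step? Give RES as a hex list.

  t0: fe eb 5c e8 a8 d9 3d 77
  t1: a8 e8 d9 5c 3d eb 77 fe

RES = [0xa8, 0xe8, 0xd9, 0x5c, 0x3d, 0xeb, 0x77, 0xfe]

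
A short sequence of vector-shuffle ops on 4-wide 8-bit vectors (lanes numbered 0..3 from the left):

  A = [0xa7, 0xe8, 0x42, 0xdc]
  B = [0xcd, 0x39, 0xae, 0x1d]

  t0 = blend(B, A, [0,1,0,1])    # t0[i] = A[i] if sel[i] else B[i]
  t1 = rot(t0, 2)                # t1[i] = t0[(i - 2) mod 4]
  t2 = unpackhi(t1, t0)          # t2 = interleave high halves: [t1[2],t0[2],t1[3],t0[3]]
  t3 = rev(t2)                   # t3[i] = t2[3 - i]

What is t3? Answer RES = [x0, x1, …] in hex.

RES = [ 0xdc  0xe8  0xae  0xcd ]

→ t0 |cd|e8|ae|dc|
→ t1 |ae|dc|cd|e8|
→ t2 |cd|ae|e8|dc|
→ t3 |dc|e8|ae|cd|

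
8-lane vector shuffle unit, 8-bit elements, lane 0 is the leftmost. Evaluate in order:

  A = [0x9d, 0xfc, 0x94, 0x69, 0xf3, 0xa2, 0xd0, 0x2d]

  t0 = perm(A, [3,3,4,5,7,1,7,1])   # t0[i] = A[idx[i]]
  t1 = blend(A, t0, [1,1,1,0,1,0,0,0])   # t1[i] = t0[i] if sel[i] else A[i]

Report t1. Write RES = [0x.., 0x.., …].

RES = [0x69, 0x69, 0xf3, 0x69, 0x2d, 0xa2, 0xd0, 0x2d]

→ t0 |69|69|f3|a2|2d|fc|2d|fc|
→ t1 |69|69|f3|69|2d|a2|d0|2d|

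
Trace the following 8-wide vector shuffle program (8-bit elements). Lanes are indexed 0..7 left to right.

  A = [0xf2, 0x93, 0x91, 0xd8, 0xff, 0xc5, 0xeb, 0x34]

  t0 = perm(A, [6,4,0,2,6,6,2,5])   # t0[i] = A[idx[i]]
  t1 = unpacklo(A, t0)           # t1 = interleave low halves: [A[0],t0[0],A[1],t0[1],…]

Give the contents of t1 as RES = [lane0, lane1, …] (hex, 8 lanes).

→ t0 |eb|ff|f2|91|eb|eb|91|c5|
→ t1 |f2|eb|93|ff|91|f2|d8|91|

RES = [0xf2, 0xeb, 0x93, 0xff, 0x91, 0xf2, 0xd8, 0x91]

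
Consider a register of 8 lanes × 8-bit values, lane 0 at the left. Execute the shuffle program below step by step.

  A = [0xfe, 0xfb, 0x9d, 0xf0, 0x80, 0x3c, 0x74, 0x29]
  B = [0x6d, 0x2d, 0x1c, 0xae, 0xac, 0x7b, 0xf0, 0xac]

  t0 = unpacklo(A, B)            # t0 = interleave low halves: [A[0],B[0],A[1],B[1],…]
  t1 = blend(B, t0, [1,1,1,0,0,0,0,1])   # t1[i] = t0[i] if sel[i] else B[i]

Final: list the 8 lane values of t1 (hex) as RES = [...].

  t0: fe 6d fb 2d 9d 1c f0 ae
  t1: fe 6d fb ae ac 7b f0 ae

RES = [0xfe, 0x6d, 0xfb, 0xae, 0xac, 0x7b, 0xf0, 0xae]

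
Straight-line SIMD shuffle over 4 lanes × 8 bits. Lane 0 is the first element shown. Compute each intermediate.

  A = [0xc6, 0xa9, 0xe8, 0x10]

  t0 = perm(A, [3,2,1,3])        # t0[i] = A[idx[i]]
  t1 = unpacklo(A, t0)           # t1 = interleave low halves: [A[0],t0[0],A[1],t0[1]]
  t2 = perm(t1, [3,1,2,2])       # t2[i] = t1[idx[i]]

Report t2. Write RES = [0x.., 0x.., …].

  t0: 10 e8 a9 10
  t1: c6 10 a9 e8
  t2: e8 10 a9 a9

RES = [0xe8, 0x10, 0xa9, 0xa9]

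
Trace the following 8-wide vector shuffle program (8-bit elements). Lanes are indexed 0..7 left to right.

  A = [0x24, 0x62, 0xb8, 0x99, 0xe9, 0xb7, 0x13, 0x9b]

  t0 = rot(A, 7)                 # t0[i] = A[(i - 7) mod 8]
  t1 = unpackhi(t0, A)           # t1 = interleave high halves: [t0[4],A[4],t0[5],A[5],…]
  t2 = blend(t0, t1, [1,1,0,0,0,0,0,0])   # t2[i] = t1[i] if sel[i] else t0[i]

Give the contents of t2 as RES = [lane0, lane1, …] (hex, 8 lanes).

RES = [ 0xb7  0xe9  0x99  0xe9  0xb7  0x13  0x9b  0x24 ]

  t0: 62 b8 99 e9 b7 13 9b 24
  t1: b7 e9 13 b7 9b 13 24 9b
  t2: b7 e9 99 e9 b7 13 9b 24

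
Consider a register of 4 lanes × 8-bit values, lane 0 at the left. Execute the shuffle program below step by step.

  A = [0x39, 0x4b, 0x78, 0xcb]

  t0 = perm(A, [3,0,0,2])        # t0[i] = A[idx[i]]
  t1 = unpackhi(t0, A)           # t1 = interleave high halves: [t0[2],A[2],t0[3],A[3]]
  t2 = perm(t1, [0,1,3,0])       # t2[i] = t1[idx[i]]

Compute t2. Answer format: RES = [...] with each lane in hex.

t0 = [0xcb, 0x39, 0x39, 0x78]
t1 = [0x39, 0x78, 0x78, 0xcb]
t2 = [0x39, 0x78, 0xcb, 0x39]

RES = [0x39, 0x78, 0xcb, 0x39]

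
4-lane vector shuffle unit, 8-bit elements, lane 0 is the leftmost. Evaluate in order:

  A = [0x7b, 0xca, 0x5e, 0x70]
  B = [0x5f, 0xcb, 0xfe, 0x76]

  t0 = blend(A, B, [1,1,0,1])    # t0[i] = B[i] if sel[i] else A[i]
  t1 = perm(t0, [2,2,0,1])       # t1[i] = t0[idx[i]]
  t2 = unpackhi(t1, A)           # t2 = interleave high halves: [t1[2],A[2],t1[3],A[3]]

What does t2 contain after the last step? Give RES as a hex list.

→ t0 |5f|cb|5e|76|
→ t1 |5e|5e|5f|cb|
→ t2 |5f|5e|cb|70|

RES = [ 0x5f  0x5e  0xcb  0x70 ]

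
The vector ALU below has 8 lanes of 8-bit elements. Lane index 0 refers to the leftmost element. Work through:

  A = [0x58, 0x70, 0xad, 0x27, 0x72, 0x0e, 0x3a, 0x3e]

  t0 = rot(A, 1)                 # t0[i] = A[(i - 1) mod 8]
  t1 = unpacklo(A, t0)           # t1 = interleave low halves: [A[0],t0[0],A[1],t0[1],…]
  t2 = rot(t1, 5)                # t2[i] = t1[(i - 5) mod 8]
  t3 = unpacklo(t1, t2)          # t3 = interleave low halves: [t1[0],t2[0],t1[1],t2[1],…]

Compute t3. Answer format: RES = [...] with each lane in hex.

  t0: 3e 58 70 ad 27 72 0e 3a
  t1: 58 3e 70 58 ad 70 27 ad
  t2: 58 ad 70 27 ad 58 3e 70
  t3: 58 58 3e ad 70 70 58 27

RES = [0x58, 0x58, 0x3e, 0xad, 0x70, 0x70, 0x58, 0x27]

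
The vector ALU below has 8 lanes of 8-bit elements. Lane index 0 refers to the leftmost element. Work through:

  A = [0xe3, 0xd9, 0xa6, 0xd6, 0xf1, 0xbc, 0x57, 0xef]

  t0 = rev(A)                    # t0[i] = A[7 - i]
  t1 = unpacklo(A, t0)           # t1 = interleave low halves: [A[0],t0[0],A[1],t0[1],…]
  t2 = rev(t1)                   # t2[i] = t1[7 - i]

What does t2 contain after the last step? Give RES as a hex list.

RES = [0xf1, 0xd6, 0xbc, 0xa6, 0x57, 0xd9, 0xef, 0xe3]

t0 = [0xef, 0x57, 0xbc, 0xf1, 0xd6, 0xa6, 0xd9, 0xe3]
t1 = [0xe3, 0xef, 0xd9, 0x57, 0xa6, 0xbc, 0xd6, 0xf1]
t2 = [0xf1, 0xd6, 0xbc, 0xa6, 0x57, 0xd9, 0xef, 0xe3]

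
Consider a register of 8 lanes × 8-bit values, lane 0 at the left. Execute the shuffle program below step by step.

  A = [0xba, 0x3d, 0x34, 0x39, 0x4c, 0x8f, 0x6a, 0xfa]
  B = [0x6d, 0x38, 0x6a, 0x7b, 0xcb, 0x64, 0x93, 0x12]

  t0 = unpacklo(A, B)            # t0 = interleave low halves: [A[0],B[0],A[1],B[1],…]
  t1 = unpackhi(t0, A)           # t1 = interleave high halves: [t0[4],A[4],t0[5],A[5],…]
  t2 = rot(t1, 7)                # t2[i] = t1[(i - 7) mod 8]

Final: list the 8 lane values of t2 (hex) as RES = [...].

→ t0 |ba|6d|3d|38|34|6a|39|7b|
→ t1 |34|4c|6a|8f|39|6a|7b|fa|
→ t2 |4c|6a|8f|39|6a|7b|fa|34|

RES = [ 0x4c  0x6a  0x8f  0x39  0x6a  0x7b  0xfa  0x34 ]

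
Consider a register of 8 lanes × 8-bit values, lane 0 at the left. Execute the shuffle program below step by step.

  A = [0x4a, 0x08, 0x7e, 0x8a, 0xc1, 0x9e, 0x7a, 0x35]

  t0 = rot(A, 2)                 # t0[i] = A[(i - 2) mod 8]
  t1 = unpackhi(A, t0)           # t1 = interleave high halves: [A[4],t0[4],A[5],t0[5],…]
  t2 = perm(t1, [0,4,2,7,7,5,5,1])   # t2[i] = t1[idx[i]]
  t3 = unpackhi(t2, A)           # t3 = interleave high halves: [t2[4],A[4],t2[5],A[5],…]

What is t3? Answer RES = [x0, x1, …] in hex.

RES = [ 0x9e  0xc1  0xc1  0x9e  0xc1  0x7a  0x7e  0x35 ]

t0 = [0x7a, 0x35, 0x4a, 0x08, 0x7e, 0x8a, 0xc1, 0x9e]
t1 = [0xc1, 0x7e, 0x9e, 0x8a, 0x7a, 0xc1, 0x35, 0x9e]
t2 = [0xc1, 0x7a, 0x9e, 0x9e, 0x9e, 0xc1, 0xc1, 0x7e]
t3 = [0x9e, 0xc1, 0xc1, 0x9e, 0xc1, 0x7a, 0x7e, 0x35]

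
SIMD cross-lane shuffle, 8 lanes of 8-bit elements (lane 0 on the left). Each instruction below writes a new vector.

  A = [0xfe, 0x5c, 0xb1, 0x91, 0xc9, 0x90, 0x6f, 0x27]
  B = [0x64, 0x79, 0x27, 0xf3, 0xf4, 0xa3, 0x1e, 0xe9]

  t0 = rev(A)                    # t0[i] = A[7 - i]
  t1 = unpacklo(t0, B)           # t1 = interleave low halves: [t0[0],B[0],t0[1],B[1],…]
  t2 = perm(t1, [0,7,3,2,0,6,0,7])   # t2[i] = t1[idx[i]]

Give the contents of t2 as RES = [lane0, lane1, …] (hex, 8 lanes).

t0 = [0x27, 0x6f, 0x90, 0xc9, 0x91, 0xb1, 0x5c, 0xfe]
t1 = [0x27, 0x64, 0x6f, 0x79, 0x90, 0x27, 0xc9, 0xf3]
t2 = [0x27, 0xf3, 0x79, 0x6f, 0x27, 0xc9, 0x27, 0xf3]

RES = [ 0x27  0xf3  0x79  0x6f  0x27  0xc9  0x27  0xf3 ]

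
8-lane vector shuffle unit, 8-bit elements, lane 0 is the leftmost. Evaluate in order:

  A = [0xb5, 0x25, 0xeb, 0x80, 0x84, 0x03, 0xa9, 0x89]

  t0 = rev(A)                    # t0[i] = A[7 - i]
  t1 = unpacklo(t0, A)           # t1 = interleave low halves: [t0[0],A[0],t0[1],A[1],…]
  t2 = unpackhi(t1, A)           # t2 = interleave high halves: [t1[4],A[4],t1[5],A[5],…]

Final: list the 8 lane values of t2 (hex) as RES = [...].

RES = [0x03, 0x84, 0xeb, 0x03, 0x84, 0xa9, 0x80, 0x89]

→ t0 |89|a9|03|84|80|eb|25|b5|
→ t1 |89|b5|a9|25|03|eb|84|80|
→ t2 |03|84|eb|03|84|a9|80|89|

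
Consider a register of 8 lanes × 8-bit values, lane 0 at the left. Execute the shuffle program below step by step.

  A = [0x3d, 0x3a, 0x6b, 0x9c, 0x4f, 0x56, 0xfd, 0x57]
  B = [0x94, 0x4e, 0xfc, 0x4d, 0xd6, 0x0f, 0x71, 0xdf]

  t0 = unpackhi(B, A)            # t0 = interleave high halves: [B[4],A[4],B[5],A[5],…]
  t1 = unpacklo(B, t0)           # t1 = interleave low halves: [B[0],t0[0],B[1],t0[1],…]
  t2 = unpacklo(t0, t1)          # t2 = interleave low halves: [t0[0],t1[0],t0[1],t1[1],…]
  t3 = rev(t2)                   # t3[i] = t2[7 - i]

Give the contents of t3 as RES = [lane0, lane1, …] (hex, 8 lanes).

  t0: d6 4f 0f 56 71 fd df 57
  t1: 94 d6 4e 4f fc 0f 4d 56
  t2: d6 94 4f d6 0f 4e 56 4f
  t3: 4f 56 4e 0f d6 4f 94 d6

RES = [0x4f, 0x56, 0x4e, 0x0f, 0xd6, 0x4f, 0x94, 0xd6]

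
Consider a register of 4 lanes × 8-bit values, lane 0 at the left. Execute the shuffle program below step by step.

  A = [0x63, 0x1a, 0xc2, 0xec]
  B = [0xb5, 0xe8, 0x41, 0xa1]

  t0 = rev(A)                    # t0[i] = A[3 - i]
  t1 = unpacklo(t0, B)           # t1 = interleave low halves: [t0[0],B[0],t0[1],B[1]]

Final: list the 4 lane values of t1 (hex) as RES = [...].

t0 = [0xec, 0xc2, 0x1a, 0x63]
t1 = [0xec, 0xb5, 0xc2, 0xe8]

RES = [0xec, 0xb5, 0xc2, 0xe8]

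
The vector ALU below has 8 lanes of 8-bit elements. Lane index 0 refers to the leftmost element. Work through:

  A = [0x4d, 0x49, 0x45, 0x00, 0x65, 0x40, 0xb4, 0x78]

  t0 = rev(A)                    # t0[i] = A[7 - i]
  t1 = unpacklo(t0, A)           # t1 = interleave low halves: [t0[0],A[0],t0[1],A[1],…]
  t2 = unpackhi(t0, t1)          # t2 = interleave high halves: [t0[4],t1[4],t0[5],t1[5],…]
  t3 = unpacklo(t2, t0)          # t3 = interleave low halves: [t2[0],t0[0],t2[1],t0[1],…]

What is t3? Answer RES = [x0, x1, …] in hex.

RES = [ 0x00  0x78  0x40  0xb4  0x45  0x40  0x45  0x65 ]

→ t0 |78|b4|40|65|00|45|49|4d|
→ t1 |78|4d|b4|49|40|45|65|00|
→ t2 |00|40|45|45|49|65|4d|00|
→ t3 |00|78|40|b4|45|40|45|65|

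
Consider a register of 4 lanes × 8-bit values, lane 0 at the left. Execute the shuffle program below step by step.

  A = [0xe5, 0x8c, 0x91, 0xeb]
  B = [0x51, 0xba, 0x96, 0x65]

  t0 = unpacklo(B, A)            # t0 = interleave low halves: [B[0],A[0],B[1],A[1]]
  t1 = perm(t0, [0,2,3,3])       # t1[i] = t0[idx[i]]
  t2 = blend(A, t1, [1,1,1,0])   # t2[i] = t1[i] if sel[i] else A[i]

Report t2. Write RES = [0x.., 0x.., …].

  t0: 51 e5 ba 8c
  t1: 51 ba 8c 8c
  t2: 51 ba 8c eb

RES = [0x51, 0xba, 0x8c, 0xeb]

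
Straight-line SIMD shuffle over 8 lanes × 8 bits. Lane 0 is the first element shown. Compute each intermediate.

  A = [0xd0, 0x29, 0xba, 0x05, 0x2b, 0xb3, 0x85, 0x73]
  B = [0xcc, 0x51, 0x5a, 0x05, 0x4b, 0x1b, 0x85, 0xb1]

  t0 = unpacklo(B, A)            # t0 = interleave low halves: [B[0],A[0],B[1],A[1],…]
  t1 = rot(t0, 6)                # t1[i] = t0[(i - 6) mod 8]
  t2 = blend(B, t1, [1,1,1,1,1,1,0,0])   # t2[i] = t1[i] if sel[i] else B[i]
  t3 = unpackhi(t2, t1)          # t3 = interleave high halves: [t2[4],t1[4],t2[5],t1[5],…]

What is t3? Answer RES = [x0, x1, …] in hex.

  t0: cc d0 51 29 5a ba 05 05
  t1: 51 29 5a ba 05 05 cc d0
  t2: 51 29 5a ba 05 05 85 b1
  t3: 05 05 05 05 85 cc b1 d0

RES = [0x05, 0x05, 0x05, 0x05, 0x85, 0xcc, 0xb1, 0xd0]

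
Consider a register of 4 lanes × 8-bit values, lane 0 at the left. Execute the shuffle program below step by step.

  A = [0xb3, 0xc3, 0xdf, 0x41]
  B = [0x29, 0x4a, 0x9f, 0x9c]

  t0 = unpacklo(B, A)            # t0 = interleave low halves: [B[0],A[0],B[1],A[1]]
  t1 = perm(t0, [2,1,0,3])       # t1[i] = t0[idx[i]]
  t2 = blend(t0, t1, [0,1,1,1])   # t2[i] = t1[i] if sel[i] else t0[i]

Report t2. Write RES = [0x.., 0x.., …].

RES = [ 0x29  0xb3  0x29  0xc3 ]

→ t0 |29|b3|4a|c3|
→ t1 |4a|b3|29|c3|
→ t2 |29|b3|29|c3|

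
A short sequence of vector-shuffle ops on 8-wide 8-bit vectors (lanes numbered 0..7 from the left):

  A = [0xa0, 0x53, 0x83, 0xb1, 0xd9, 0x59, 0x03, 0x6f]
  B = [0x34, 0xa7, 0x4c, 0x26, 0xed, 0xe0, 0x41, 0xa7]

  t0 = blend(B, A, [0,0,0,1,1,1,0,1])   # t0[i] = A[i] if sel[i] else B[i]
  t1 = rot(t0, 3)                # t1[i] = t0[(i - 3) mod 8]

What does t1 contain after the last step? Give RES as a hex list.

t0 = [0x34, 0xa7, 0x4c, 0xb1, 0xd9, 0x59, 0x41, 0x6f]
t1 = [0x59, 0x41, 0x6f, 0x34, 0xa7, 0x4c, 0xb1, 0xd9]

RES = [ 0x59  0x41  0x6f  0x34  0xa7  0x4c  0xb1  0xd9 ]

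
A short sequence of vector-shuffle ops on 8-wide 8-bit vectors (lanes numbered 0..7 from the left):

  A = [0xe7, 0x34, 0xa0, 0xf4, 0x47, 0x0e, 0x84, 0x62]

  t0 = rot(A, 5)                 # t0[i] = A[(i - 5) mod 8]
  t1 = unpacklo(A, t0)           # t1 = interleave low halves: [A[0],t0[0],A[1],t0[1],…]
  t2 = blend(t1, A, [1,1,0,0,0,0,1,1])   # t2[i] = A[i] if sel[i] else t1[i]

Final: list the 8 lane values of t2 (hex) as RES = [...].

RES = [0xe7, 0x34, 0x34, 0x47, 0xa0, 0x0e, 0x84, 0x62]

t0 = [0xf4, 0x47, 0x0e, 0x84, 0x62, 0xe7, 0x34, 0xa0]
t1 = [0xe7, 0xf4, 0x34, 0x47, 0xa0, 0x0e, 0xf4, 0x84]
t2 = [0xe7, 0x34, 0x34, 0x47, 0xa0, 0x0e, 0x84, 0x62]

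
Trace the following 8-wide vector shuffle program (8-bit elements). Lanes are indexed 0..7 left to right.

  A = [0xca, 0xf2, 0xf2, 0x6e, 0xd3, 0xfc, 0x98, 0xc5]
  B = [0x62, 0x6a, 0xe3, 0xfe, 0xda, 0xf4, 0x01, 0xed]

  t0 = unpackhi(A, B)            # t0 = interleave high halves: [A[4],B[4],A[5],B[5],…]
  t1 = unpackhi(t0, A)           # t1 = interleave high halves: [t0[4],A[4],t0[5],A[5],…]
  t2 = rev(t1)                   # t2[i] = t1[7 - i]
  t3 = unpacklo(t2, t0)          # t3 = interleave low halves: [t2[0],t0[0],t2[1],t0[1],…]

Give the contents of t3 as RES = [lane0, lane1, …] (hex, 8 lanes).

→ t0 |d3|da|fc|f4|98|01|c5|ed|
→ t1 |98|d3|01|fc|c5|98|ed|c5|
→ t2 |c5|ed|98|c5|fc|01|d3|98|
→ t3 |c5|d3|ed|da|98|fc|c5|f4|

RES = [0xc5, 0xd3, 0xed, 0xda, 0x98, 0xfc, 0xc5, 0xf4]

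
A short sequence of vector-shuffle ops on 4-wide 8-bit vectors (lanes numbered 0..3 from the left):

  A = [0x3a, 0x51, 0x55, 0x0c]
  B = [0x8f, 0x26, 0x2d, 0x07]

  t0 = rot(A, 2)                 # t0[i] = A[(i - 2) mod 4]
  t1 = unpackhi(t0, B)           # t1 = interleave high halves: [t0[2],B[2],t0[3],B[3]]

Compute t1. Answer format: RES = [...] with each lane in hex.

RES = [ 0x3a  0x2d  0x51  0x07 ]

t0 = [0x55, 0x0c, 0x3a, 0x51]
t1 = [0x3a, 0x2d, 0x51, 0x07]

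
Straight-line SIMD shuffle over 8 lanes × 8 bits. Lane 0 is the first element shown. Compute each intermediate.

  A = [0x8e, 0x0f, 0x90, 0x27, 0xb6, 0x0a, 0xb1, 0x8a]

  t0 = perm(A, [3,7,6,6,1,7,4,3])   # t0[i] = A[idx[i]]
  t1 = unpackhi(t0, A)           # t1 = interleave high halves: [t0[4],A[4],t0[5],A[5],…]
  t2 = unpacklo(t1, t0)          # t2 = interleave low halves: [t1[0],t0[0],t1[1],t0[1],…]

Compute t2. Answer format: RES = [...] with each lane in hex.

t0 = [0x27, 0x8a, 0xb1, 0xb1, 0x0f, 0x8a, 0xb6, 0x27]
t1 = [0x0f, 0xb6, 0x8a, 0x0a, 0xb6, 0xb1, 0x27, 0x8a]
t2 = [0x0f, 0x27, 0xb6, 0x8a, 0x8a, 0xb1, 0x0a, 0xb1]

RES = [0x0f, 0x27, 0xb6, 0x8a, 0x8a, 0xb1, 0x0a, 0xb1]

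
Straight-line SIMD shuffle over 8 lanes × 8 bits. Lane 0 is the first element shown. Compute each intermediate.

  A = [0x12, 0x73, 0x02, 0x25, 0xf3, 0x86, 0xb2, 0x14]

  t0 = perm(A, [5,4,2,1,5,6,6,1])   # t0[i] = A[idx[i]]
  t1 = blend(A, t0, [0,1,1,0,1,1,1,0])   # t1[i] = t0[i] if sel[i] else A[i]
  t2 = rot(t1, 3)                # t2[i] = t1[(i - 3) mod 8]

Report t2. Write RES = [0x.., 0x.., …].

t0 = [0x86, 0xf3, 0x02, 0x73, 0x86, 0xb2, 0xb2, 0x73]
t1 = [0x12, 0xf3, 0x02, 0x25, 0x86, 0xb2, 0xb2, 0x14]
t2 = [0xb2, 0xb2, 0x14, 0x12, 0xf3, 0x02, 0x25, 0x86]

RES = [ 0xb2  0xb2  0x14  0x12  0xf3  0x02  0x25  0x86 ]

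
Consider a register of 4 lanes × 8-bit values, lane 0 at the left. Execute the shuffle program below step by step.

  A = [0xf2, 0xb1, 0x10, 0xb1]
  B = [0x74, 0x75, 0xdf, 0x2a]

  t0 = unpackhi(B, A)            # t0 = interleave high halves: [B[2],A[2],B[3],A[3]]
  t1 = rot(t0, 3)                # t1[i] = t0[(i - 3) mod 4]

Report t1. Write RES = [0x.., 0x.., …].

→ t0 |df|10|2a|b1|
→ t1 |10|2a|b1|df|

RES = [ 0x10  0x2a  0xb1  0xdf ]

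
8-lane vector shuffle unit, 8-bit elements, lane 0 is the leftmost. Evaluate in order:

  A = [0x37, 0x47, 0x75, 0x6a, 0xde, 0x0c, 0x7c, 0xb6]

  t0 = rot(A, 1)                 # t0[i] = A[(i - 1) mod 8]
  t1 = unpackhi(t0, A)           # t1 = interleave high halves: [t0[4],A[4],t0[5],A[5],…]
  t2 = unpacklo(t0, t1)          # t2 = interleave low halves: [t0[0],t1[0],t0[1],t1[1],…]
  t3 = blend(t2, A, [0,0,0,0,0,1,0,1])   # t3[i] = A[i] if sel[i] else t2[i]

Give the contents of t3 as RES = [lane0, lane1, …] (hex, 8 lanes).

RES = [ 0xb6  0x6a  0x37  0xde  0x47  0x0c  0x75  0xb6 ]

t0 = [0xb6, 0x37, 0x47, 0x75, 0x6a, 0xde, 0x0c, 0x7c]
t1 = [0x6a, 0xde, 0xde, 0x0c, 0x0c, 0x7c, 0x7c, 0xb6]
t2 = [0xb6, 0x6a, 0x37, 0xde, 0x47, 0xde, 0x75, 0x0c]
t3 = [0xb6, 0x6a, 0x37, 0xde, 0x47, 0x0c, 0x75, 0xb6]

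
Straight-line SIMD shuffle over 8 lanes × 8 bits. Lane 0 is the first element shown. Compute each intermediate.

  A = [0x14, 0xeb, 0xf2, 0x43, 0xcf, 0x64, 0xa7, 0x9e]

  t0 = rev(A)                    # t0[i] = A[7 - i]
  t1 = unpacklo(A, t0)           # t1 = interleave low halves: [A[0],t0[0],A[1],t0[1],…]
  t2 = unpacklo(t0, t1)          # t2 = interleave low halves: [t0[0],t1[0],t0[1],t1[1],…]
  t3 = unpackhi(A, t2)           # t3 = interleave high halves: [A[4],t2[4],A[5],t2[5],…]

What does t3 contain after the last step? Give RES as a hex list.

t0 = [0x9e, 0xa7, 0x64, 0xcf, 0x43, 0xf2, 0xeb, 0x14]
t1 = [0x14, 0x9e, 0xeb, 0xa7, 0xf2, 0x64, 0x43, 0xcf]
t2 = [0x9e, 0x14, 0xa7, 0x9e, 0x64, 0xeb, 0xcf, 0xa7]
t3 = [0xcf, 0x64, 0x64, 0xeb, 0xa7, 0xcf, 0x9e, 0xa7]

RES = [ 0xcf  0x64  0x64  0xeb  0xa7  0xcf  0x9e  0xa7 ]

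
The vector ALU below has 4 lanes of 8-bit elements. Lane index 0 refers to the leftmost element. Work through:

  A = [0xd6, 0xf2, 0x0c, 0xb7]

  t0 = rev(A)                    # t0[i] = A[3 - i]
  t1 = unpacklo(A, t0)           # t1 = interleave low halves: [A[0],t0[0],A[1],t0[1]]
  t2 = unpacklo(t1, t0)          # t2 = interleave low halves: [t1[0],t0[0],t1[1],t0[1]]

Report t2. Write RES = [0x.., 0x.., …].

→ t0 |b7|0c|f2|d6|
→ t1 |d6|b7|f2|0c|
→ t2 |d6|b7|b7|0c|

RES = [0xd6, 0xb7, 0xb7, 0x0c]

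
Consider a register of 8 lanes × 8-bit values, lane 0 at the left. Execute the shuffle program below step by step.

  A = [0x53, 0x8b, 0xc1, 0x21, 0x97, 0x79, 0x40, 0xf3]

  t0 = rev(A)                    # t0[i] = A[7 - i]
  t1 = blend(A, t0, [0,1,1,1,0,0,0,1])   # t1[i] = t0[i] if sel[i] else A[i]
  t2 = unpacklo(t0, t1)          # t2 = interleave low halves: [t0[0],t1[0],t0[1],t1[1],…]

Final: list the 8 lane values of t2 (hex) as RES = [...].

t0 = [0xf3, 0x40, 0x79, 0x97, 0x21, 0xc1, 0x8b, 0x53]
t1 = [0x53, 0x40, 0x79, 0x97, 0x97, 0x79, 0x40, 0x53]
t2 = [0xf3, 0x53, 0x40, 0x40, 0x79, 0x79, 0x97, 0x97]

RES = [ 0xf3  0x53  0x40  0x40  0x79  0x79  0x97  0x97 ]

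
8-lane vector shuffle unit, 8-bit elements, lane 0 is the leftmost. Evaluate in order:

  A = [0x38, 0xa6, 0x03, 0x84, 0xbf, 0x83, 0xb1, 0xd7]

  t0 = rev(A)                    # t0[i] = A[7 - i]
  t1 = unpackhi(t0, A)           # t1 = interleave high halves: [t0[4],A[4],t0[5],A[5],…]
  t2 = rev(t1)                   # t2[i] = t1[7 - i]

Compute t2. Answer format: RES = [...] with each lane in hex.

RES = [0xd7, 0x38, 0xb1, 0xa6, 0x83, 0x03, 0xbf, 0x84]

→ t0 |d7|b1|83|bf|84|03|a6|38|
→ t1 |84|bf|03|83|a6|b1|38|d7|
→ t2 |d7|38|b1|a6|83|03|bf|84|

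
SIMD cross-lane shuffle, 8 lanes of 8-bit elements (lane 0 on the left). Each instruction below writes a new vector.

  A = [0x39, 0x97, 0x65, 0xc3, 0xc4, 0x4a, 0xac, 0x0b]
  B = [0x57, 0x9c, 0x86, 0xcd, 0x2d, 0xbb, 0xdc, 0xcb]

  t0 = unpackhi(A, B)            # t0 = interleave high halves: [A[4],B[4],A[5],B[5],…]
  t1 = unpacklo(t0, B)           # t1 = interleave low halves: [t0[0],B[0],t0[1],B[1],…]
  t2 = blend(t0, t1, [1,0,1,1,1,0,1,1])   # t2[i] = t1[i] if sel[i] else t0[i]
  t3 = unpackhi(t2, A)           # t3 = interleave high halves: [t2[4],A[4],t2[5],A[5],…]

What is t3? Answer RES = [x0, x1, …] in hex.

t0 = [0xc4, 0x2d, 0x4a, 0xbb, 0xac, 0xdc, 0x0b, 0xcb]
t1 = [0xc4, 0x57, 0x2d, 0x9c, 0x4a, 0x86, 0xbb, 0xcd]
t2 = [0xc4, 0x2d, 0x2d, 0x9c, 0x4a, 0xdc, 0xbb, 0xcd]
t3 = [0x4a, 0xc4, 0xdc, 0x4a, 0xbb, 0xac, 0xcd, 0x0b]

RES = [ 0x4a  0xc4  0xdc  0x4a  0xbb  0xac  0xcd  0x0b ]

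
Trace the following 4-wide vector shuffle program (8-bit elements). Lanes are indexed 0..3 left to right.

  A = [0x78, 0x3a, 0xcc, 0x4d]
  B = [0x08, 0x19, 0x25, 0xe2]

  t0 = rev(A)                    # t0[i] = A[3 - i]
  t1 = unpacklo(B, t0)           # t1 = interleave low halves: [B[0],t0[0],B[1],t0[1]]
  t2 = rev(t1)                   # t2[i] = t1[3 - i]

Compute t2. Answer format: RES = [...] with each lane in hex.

RES = [0xcc, 0x19, 0x4d, 0x08]

  t0: 4d cc 3a 78
  t1: 08 4d 19 cc
  t2: cc 19 4d 08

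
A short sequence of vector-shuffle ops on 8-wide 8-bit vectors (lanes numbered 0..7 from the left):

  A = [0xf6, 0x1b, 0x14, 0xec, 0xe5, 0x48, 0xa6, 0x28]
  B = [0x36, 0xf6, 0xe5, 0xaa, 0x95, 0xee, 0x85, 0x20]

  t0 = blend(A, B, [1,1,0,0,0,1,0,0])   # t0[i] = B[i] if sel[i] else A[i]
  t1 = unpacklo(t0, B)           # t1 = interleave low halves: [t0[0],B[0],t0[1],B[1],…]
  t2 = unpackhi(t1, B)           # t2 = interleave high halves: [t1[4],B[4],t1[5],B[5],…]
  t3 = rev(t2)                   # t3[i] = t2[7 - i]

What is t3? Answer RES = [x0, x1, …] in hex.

RES = [0x20, 0xaa, 0x85, 0xec, 0xee, 0xe5, 0x95, 0x14]

→ t0 |36|f6|14|ec|e5|ee|a6|28|
→ t1 |36|36|f6|f6|14|e5|ec|aa|
→ t2 |14|95|e5|ee|ec|85|aa|20|
→ t3 |20|aa|85|ec|ee|e5|95|14|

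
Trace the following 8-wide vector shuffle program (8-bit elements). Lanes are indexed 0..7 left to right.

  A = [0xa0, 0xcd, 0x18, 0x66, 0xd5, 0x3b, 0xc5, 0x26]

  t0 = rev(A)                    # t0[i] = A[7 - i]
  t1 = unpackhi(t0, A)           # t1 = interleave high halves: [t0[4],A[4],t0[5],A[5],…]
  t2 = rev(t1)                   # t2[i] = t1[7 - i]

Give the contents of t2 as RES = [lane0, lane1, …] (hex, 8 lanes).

RES = [0x26, 0xa0, 0xc5, 0xcd, 0x3b, 0x18, 0xd5, 0x66]

t0 = [0x26, 0xc5, 0x3b, 0xd5, 0x66, 0x18, 0xcd, 0xa0]
t1 = [0x66, 0xd5, 0x18, 0x3b, 0xcd, 0xc5, 0xa0, 0x26]
t2 = [0x26, 0xa0, 0xc5, 0xcd, 0x3b, 0x18, 0xd5, 0x66]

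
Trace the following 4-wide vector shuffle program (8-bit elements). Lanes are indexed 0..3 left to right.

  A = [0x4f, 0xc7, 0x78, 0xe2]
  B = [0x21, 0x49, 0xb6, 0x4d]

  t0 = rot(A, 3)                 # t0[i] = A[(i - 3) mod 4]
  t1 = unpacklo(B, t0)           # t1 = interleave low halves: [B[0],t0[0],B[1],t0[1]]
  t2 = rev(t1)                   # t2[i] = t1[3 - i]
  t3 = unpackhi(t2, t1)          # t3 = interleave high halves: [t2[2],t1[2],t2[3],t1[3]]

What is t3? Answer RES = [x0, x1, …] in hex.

RES = [0xc7, 0x49, 0x21, 0x78]

  t0: c7 78 e2 4f
  t1: 21 c7 49 78
  t2: 78 49 c7 21
  t3: c7 49 21 78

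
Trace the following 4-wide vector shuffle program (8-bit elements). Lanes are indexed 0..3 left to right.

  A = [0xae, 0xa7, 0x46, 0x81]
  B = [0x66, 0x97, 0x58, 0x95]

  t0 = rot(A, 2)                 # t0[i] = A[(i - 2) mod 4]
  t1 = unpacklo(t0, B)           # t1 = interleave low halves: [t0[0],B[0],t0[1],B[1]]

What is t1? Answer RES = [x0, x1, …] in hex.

t0 = [0x46, 0x81, 0xae, 0xa7]
t1 = [0x46, 0x66, 0x81, 0x97]

RES = [0x46, 0x66, 0x81, 0x97]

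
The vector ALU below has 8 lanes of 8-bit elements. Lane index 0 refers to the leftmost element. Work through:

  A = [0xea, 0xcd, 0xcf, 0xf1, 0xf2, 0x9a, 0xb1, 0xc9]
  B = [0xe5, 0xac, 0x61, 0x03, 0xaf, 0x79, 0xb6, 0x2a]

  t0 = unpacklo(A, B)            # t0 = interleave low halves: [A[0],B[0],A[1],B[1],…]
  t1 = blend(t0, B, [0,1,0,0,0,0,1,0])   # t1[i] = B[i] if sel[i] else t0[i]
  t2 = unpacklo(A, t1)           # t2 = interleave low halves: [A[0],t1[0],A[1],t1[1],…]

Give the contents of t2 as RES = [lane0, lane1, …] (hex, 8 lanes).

RES = [0xea, 0xea, 0xcd, 0xac, 0xcf, 0xcd, 0xf1, 0xac]

  t0: ea e5 cd ac cf 61 f1 03
  t1: ea ac cd ac cf 61 b6 03
  t2: ea ea cd ac cf cd f1 ac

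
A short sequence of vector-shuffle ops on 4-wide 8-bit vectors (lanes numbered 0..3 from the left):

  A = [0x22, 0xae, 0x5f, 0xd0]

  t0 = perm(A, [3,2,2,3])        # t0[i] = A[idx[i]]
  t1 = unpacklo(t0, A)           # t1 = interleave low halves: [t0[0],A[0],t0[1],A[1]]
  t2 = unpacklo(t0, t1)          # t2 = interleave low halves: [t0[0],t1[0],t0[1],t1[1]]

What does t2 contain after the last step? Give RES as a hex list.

RES = [0xd0, 0xd0, 0x5f, 0x22]

  t0: d0 5f 5f d0
  t1: d0 22 5f ae
  t2: d0 d0 5f 22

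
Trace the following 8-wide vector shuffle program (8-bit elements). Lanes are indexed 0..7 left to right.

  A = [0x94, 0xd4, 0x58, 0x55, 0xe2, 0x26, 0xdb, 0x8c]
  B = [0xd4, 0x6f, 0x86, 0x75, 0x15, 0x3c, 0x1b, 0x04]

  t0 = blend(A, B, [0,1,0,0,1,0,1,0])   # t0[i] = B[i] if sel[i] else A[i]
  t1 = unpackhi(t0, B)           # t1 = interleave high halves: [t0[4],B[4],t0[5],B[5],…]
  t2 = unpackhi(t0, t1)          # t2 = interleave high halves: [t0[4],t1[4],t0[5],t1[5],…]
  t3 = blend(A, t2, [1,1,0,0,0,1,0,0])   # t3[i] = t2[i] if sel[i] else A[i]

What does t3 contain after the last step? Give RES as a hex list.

RES = [ 0x15  0x1b  0x58  0x55  0xe2  0x8c  0xdb  0x8c ]

t0 = [0x94, 0x6f, 0x58, 0x55, 0x15, 0x26, 0x1b, 0x8c]
t1 = [0x15, 0x15, 0x26, 0x3c, 0x1b, 0x1b, 0x8c, 0x04]
t2 = [0x15, 0x1b, 0x26, 0x1b, 0x1b, 0x8c, 0x8c, 0x04]
t3 = [0x15, 0x1b, 0x58, 0x55, 0xe2, 0x8c, 0xdb, 0x8c]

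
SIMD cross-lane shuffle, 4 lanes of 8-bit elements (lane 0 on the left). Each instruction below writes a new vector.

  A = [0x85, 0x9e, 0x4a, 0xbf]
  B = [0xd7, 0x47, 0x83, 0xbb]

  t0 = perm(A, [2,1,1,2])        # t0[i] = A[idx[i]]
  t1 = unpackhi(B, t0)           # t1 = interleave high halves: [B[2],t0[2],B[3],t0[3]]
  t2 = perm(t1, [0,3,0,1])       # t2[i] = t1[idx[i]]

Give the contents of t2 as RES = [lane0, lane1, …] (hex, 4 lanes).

RES = [ 0x83  0x4a  0x83  0x9e ]

→ t0 |4a|9e|9e|4a|
→ t1 |83|9e|bb|4a|
→ t2 |83|4a|83|9e|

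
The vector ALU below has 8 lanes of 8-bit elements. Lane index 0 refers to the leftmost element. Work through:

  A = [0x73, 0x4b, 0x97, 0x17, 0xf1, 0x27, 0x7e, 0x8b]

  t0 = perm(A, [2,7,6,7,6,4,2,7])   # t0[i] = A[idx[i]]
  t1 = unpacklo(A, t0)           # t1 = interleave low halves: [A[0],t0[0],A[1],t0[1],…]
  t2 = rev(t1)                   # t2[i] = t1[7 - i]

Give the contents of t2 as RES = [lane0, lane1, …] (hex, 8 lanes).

→ t0 |97|8b|7e|8b|7e|f1|97|8b|
→ t1 |73|97|4b|8b|97|7e|17|8b|
→ t2 |8b|17|7e|97|8b|4b|97|73|

RES = [ 0x8b  0x17  0x7e  0x97  0x8b  0x4b  0x97  0x73 ]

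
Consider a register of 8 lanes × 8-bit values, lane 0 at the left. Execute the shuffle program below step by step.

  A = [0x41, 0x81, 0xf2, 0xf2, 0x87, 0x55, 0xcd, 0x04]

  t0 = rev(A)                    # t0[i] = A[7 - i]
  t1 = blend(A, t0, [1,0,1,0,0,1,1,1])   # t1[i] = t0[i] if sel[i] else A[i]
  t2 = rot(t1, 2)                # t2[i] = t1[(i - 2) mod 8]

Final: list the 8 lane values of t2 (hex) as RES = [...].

→ t0 |04|cd|55|87|f2|f2|81|41|
→ t1 |04|81|55|f2|87|f2|81|41|
→ t2 |81|41|04|81|55|f2|87|f2|

RES = [0x81, 0x41, 0x04, 0x81, 0x55, 0xf2, 0x87, 0xf2]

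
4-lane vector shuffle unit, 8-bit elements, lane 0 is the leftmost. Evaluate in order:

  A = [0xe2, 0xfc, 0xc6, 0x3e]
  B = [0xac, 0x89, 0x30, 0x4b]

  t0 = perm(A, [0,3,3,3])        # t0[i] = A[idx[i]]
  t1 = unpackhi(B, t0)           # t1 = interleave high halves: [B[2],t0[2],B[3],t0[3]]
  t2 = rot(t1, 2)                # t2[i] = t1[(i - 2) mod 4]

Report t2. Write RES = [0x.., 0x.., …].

  t0: e2 3e 3e 3e
  t1: 30 3e 4b 3e
  t2: 4b 3e 30 3e

RES = [ 0x4b  0x3e  0x30  0x3e ]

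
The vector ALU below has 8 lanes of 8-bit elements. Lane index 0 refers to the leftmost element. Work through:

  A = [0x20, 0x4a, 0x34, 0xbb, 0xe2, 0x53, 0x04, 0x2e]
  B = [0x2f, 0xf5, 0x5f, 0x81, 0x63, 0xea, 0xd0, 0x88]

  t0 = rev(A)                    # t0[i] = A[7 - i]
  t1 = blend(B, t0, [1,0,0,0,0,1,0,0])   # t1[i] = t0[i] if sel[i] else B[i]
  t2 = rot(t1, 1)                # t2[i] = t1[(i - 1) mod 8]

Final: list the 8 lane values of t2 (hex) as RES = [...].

RES = [ 0x88  0x2e  0xf5  0x5f  0x81  0x63  0x34  0xd0 ]

→ t0 |2e|04|53|e2|bb|34|4a|20|
→ t1 |2e|f5|5f|81|63|34|d0|88|
→ t2 |88|2e|f5|5f|81|63|34|d0|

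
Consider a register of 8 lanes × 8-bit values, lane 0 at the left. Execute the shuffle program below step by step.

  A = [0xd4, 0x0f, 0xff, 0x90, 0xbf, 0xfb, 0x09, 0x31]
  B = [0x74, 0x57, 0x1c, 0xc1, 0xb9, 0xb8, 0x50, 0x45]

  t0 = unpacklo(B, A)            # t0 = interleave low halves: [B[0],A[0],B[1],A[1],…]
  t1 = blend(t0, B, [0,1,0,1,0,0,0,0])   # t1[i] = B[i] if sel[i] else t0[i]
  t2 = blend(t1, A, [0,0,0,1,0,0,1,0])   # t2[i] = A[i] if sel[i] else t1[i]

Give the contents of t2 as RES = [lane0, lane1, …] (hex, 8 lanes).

→ t0 |74|d4|57|0f|1c|ff|c1|90|
→ t1 |74|57|57|c1|1c|ff|c1|90|
→ t2 |74|57|57|90|1c|ff|09|90|

RES = [ 0x74  0x57  0x57  0x90  0x1c  0xff  0x09  0x90 ]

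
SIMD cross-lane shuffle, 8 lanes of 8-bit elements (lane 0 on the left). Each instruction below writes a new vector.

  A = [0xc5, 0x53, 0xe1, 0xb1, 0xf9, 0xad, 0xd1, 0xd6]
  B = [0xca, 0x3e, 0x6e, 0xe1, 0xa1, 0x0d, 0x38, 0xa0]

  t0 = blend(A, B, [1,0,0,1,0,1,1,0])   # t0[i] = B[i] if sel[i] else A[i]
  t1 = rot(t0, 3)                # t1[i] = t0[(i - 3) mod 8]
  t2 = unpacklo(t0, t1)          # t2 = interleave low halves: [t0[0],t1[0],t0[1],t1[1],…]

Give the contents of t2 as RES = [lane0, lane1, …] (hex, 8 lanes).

  t0: ca 53 e1 e1 f9 0d 38 d6
  t1: 0d 38 d6 ca 53 e1 e1 f9
  t2: ca 0d 53 38 e1 d6 e1 ca

RES = [ 0xca  0x0d  0x53  0x38  0xe1  0xd6  0xe1  0xca ]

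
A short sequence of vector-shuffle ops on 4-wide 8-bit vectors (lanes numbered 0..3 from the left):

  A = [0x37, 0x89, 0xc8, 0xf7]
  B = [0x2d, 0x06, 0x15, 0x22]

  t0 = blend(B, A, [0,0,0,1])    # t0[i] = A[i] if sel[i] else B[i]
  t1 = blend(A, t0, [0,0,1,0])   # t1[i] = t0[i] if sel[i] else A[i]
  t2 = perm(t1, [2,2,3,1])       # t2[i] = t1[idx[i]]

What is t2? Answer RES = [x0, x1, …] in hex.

RES = [ 0x15  0x15  0xf7  0x89 ]

t0 = [0x2d, 0x06, 0x15, 0xf7]
t1 = [0x37, 0x89, 0x15, 0xf7]
t2 = [0x15, 0x15, 0xf7, 0x89]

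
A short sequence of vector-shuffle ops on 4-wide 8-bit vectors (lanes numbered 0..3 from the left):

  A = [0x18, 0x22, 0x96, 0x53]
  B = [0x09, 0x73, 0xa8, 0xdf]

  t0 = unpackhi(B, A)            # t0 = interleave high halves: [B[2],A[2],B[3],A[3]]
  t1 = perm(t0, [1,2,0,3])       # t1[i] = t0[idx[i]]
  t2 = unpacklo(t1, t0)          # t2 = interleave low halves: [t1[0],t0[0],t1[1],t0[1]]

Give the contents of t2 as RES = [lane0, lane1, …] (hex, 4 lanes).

  t0: a8 96 df 53
  t1: 96 df a8 53
  t2: 96 a8 df 96

RES = [ 0x96  0xa8  0xdf  0x96 ]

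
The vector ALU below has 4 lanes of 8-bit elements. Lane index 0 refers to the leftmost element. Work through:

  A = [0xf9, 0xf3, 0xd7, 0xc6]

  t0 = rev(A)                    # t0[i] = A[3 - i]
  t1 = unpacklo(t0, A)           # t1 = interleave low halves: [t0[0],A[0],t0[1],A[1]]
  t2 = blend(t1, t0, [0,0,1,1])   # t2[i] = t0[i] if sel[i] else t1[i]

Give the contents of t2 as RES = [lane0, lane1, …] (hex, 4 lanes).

  t0: c6 d7 f3 f9
  t1: c6 f9 d7 f3
  t2: c6 f9 f3 f9

RES = [ 0xc6  0xf9  0xf3  0xf9 ]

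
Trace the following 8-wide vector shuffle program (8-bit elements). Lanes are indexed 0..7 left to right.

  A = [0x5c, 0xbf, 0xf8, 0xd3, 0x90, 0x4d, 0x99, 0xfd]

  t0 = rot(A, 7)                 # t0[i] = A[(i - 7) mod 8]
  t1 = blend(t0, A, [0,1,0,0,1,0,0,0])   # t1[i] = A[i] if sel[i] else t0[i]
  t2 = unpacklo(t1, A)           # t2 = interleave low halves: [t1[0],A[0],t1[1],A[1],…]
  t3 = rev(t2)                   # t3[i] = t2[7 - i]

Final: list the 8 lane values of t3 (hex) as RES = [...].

t0 = [0xbf, 0xf8, 0xd3, 0x90, 0x4d, 0x99, 0xfd, 0x5c]
t1 = [0xbf, 0xbf, 0xd3, 0x90, 0x90, 0x99, 0xfd, 0x5c]
t2 = [0xbf, 0x5c, 0xbf, 0xbf, 0xd3, 0xf8, 0x90, 0xd3]
t3 = [0xd3, 0x90, 0xf8, 0xd3, 0xbf, 0xbf, 0x5c, 0xbf]

RES = [0xd3, 0x90, 0xf8, 0xd3, 0xbf, 0xbf, 0x5c, 0xbf]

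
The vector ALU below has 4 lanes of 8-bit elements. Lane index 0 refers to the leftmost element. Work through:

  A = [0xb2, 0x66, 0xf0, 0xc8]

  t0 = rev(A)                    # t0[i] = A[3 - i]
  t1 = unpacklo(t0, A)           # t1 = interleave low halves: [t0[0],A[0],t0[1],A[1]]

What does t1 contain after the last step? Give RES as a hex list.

RES = [ 0xc8  0xb2  0xf0  0x66 ]

→ t0 |c8|f0|66|b2|
→ t1 |c8|b2|f0|66|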